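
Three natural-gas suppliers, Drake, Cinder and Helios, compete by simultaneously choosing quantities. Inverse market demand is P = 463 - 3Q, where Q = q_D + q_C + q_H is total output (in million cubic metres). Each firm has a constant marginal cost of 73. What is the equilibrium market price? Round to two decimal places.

A representative firm's profit is π_i = q_i(463 - 3Q) - 73q_i.
First-order condition (treating rivals' output as given): 390 - 6q_i - 3·Σ_{j≠i} q_j = 0.
With identical firms every q_j equals q_i, so Σ_{j≠i} q_j = 2q_i and 390 = 12q_i, giving q_i = 65/2.
Total output Q = 195/2, so price P = 463 - 3·(195/2) = 341/2.

170.50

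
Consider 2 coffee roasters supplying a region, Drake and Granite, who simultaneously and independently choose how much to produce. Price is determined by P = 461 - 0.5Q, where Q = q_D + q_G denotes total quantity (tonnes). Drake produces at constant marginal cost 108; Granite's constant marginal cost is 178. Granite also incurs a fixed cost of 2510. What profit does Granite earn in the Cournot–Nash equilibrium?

7572

Drake's profit: π_D = (461 - 0.5Q)q_D - (108q_D). Setting ∂π_D/∂q_D = 0: 353 - q_D - (1/2)(q_G) = 0.
Granite's profit: π_G = (461 - 0.5Q)q_G - (178q_G). Setting ∂π_G/∂q_G = 0: 283 - q_G - (1/2)(q_D) = 0.
Best responses: q_D = (353 - (1/2)q_G), q_G = (283 - (1/2)q_D).
Substituting one into the other gives q_D = 282 and q_G = 142.
Price P = 461 - (1/2)·424 = 249.
Granite's profit: (249 - 178)·142 - 2510 = 7572.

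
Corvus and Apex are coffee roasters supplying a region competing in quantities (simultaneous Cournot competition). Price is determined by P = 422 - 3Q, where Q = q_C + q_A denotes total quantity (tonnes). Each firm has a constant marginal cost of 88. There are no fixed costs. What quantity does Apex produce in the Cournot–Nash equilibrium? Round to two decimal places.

Each firm earns π_i = (422 - 3Q)q_i - 88q_i.
First-order condition (treating rivals' output as given): 334 - 6q_i - 3q_j = 0.
With identical firms every q_j equals q_i, so q_j = q_i and 334 = 9q_i, giving q_i = 334/9.

37.11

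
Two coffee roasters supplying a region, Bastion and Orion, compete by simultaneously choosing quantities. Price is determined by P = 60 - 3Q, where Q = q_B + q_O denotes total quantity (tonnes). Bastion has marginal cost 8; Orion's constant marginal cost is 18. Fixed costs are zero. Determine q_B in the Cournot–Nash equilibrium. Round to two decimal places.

6.89

Bastion's profit: π_B = (60 - 3Q)q_B - (8q_B). Setting ∂π_B/∂q_B = 0: 52 - 6q_B - 3(q_O) = 0.
Orion's first-order condition: 42 - 6q_O - 3(q_B) = 0.
Rearranging gives the reaction functions q_B = (52 - 3q_O)/6 and q_O = (42 - 3q_B)/6.
Substituting one into the other gives q_B = 62/9 and q_O = 32/9.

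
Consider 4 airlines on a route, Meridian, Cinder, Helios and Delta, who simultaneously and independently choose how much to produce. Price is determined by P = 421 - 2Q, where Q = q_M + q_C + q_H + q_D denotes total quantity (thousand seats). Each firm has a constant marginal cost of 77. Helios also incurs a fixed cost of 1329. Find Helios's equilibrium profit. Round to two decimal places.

A representative firm's profit is π_i = q_i(421 - 2Q) - 77q_i.
Setting ∂π_i/∂q_i = 0 with rivals' quantities fixed: 344 - 4q_i - 2·Σ_{j≠i} q_j = 0.
By symmetry each firm produces the same amount; substituting Σ_{j≠i} q_j = 3q_i yields q_i = 344/10 = 172/5.
Price P = 421 - 2·(688/5) = 729/5.
Helios's profit: (729/5 - 77)·(172/5) - 1329 = 1037.7200.

1037.72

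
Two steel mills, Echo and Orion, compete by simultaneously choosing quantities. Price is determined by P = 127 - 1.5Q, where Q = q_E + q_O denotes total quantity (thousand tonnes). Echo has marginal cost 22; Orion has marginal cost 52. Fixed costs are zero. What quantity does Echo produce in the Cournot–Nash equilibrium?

Echo's profit: π_E = (127 - 1.5Q)q_E - (22q_E). Setting ∂π_E/∂q_E = 0: 105 - 3q_E - (3/2)(q_O) = 0.
Orion's profit: π_O = (127 - 1.5Q)q_O - (52q_O). Setting ∂π_O/∂q_O = 0: 75 - 3q_O - (3/2)(q_E) = 0.
Rearranging gives the reaction functions q_E = (105 - (3/2)q_O)/3 and q_O = (75 - (3/2)q_E)/3.
Substituting one into the other gives q_E = 30 and q_O = 10.

30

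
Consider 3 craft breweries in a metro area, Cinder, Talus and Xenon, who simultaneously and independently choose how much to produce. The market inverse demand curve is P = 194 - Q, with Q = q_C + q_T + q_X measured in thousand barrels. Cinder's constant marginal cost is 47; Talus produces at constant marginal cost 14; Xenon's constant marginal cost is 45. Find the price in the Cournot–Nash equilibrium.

Cinder's profit: π_C = (194 - Q)q_C - (47q_C). Setting ∂π_C/∂q_C = 0: 147 - 2q_C - (q_T + q_X) = 0.
Talus's profit: π_T = (194 - Q)q_T - (14q_T). Setting ∂π_T/∂q_T = 0: 180 - 2q_T - (q_C + q_X) = 0.
Xenon's profit: π_X = (194 - Q)q_X - (45q_X). Setting ∂π_X/∂q_X = 0: 149 - 2q_X - (q_C + q_T) = 0.
Summing all 3 equations gives 476 − 4Q = 0, hence Q = 119.
Back-substituting: q_C = (147 − 119) = 28, q_T = (180 − 119) = 61, q_X = (149 − 119) = 30.
Total output Q = 119, so price P = 194 - 119 = 75.

75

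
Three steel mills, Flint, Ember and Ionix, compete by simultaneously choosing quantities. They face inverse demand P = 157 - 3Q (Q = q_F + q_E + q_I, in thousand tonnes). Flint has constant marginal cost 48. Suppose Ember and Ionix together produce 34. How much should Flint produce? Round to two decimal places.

1.17

With rivals' combined output fixed at 34, Flint's profit is π_F = (157 - 3·34 - 3q_F)q_F - (48q_F) = (55 - 3q_F)q_F - (48q_F).
∂π_F/∂q_F = 7 - 6q_F = 0, so q_F = 7/6.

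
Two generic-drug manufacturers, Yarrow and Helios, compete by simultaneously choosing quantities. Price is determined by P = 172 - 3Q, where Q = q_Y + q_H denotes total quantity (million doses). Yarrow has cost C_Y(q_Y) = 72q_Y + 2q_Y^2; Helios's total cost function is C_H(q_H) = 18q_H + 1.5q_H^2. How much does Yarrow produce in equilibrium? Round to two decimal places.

5.41

Yarrow's profit: π_Y = (172 - 3Q)q_Y - (72q_Y + 2q_Y²). Setting ∂π_Y/∂q_Y = 0: 100 - 10q_Y - 3(q_H) = 0.
Helios's profit: π_H = (172 - 3Q)q_H - (18q_H + (3/2)q_H²). Setting ∂π_H/∂q_H = 0: 154 - 9q_H - 3(q_Y) = 0.
Best responses: q_Y = (100 - 3q_H)/10, q_H = (154 - 3q_Y)/9.
Solving the pair: q_Y = 146/27, q_H = 1240/81.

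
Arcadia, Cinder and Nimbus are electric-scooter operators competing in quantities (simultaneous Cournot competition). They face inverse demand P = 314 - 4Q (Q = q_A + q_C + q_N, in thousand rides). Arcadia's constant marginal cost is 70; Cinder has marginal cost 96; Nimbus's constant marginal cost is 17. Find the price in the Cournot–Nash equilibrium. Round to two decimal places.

124.25

Arcadia's profit: π_A = (314 - 4Q)q_A - (70q_A). Setting ∂π_A/∂q_A = 0: 244 - 8q_A - 4(q_C + q_N) = 0.
Cinder's profit: π_C = (314 - 4Q)q_C - (96q_C). Setting ∂π_C/∂q_C = 0: 218 - 8q_C - 4(q_A + q_N) = 0.
Nimbus's profit: π_N = (314 - 4Q)q_N - (17q_N). Setting ∂π_N/∂q_N = 0: 297 - 8q_N - 4(q_A + q_C) = 0.
Adding the 3 first-order conditions: 759 − 16Q = 0, so Q = 759/16.
Back-substituting: q_A = (244 − 759/4)/4 = 217/16, q_C = (218 − 759/4)/4 = 113/16, q_N = (297 − 759/4)/4 = 429/16.
Total output Q = 759/16, so price P = 314 - 4·(759/16) = 497/4.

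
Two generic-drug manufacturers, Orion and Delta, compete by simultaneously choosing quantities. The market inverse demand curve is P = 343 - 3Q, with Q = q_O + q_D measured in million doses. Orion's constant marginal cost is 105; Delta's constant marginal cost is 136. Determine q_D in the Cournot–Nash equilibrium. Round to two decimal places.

19.56

Orion's profit: π_O = (343 - 3Q)q_O - (105q_O). Setting ∂π_O/∂q_O = 0: 238 - 6q_O - 3(q_D) = 0.
Delta's first-order condition: 207 - 6q_D - 3(q_O) = 0.
Rearranging gives the reaction functions q_O = (238 - 3q_D)/6 and q_D = (207 - 3q_O)/6.
Solving the pair: q_O = 269/9, q_D = 176/9.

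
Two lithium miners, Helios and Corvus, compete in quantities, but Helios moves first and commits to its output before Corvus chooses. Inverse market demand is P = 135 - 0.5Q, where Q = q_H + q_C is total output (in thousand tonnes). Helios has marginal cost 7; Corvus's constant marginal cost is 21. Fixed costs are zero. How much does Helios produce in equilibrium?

Solve by backward induction. Given q_H, the follower Corvus maximises π_C = (135 - (1/2)q_H - (1/2)q_C)q_C - 21q_C.
∂π_C/∂q_C = 114 - (1/2)q_H - q_C = 0 gives the reaction function q_C = (114 - (1/2)q_H).
Helios substitutes q_C(q_H) into its own profit: π_H = q_H(135 - (1/2)q_H - (114 - (1/2)q_H)/2) - 7q_H = (78 - (1/4)q_H)q_H - 7q_H.
Maximising: ∂π_H/∂q_H = 71 - (1/2)q_H = 0, giving q_H = 142.
Then q_C = (114 - (1/2)·142) = 43.

142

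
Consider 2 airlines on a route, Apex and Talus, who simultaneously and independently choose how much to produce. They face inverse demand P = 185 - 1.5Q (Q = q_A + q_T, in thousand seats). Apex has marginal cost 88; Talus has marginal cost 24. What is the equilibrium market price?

Apex's profit: π_A = (185 - 1.5Q)q_A - (88q_A). Setting ∂π_A/∂q_A = 0: 97 - 3q_A - (3/2)(q_T) = 0.
Talus's first-order condition: 161 - 3q_T - (3/2)(q_A) = 0.
So q_A = (97 - (3/2)q_T)/3 and q_T = (161 - (3/2)q_A)/3.
Solving the pair: q_A = 22/3, q_T = 50.
Total output Q = 172/3, so price P = 185 - (3/2)·(172/3) = 99.

99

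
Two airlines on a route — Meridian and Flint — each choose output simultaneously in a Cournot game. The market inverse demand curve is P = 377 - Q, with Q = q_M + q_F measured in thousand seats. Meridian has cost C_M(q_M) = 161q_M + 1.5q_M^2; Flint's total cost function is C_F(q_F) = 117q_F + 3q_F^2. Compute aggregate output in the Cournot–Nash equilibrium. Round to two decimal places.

Meridian's profit: π_M = (377 - Q)q_M - (161q_M + (3/2)q_M²). Setting ∂π_M/∂q_M = 0: 216 - 5q_M - (q_F) = 0.
Flint's first-order condition: 260 - 8q_F - (q_M) = 0.
Rearranging gives the reaction functions q_M = (216 - q_F)/5 and q_F = (260 - q_M)/8.
Substituting one into the other gives q_M = 1468/39 and q_F = 1084/39.
Total output Q = 1468/39 + 1084/39 = 65.4359.

65.44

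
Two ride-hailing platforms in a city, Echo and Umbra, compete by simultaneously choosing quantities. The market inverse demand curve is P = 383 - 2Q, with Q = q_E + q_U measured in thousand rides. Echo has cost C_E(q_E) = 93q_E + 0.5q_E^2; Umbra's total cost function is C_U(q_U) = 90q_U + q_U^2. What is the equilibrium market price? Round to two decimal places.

226.15

Echo's profit: π_E = (383 - 2Q)q_E - (93q_E + (1/2)q_E²). Setting ∂π_E/∂q_E = 0: 290 - 5q_E - 2(q_U) = 0.
Umbra's first-order condition: 293 - 6q_U - 2(q_E) = 0.
So q_E = (290 - 2q_U)/5 and q_U = (293 - 2q_E)/6.
Substituting one into the other gives q_E = 577/13 and q_U = 885/26.
Total output Q = 78.4231, so price P = 383 - 2·78.4231 = 226.1538.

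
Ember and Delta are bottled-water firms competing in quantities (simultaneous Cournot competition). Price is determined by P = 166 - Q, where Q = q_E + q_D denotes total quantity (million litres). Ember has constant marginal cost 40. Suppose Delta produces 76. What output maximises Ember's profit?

25

With the rival's output fixed at 76, Ember's profit is π_E = (166 - 76 - q_E)q_E - (40q_E) = (90 - q_E)q_E - (40q_E).
∂π_E/∂q_E = 50 - 2q_E = 0, so q_E = 25.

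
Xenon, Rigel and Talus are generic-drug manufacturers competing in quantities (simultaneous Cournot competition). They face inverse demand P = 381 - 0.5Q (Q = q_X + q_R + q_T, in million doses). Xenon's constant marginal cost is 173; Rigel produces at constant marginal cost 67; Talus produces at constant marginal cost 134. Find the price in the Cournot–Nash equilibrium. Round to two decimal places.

188.75

Xenon's profit: π_X = (381 - 0.5Q)q_X - (173q_X). Setting ∂π_X/∂q_X = 0: 208 - q_X - (1/2)(q_R + q_T) = 0.
Rigel's profit: π_R = (381 - 0.5Q)q_R - (67q_R). Setting ∂π_R/∂q_R = 0: 314 - q_R - (1/2)(q_X + q_T) = 0.
Talus's profit: π_T = (381 - 0.5Q)q_T - (134q_T). Setting ∂π_T/∂q_T = 0: 247 - q_T - (1/2)(q_X + q_R) = 0.
Adding the 3 conditions: 769 − Q − Q = 0, i.e. Q = 769/2.
Back-substituting: q_X = (208 − 769/4)/(1/2) = 63/2, q_R = (314 − 769/4)/(1/2) = 487/2, q_T = (247 − 769/4)/(1/2) = 219/2.
Total output Q = 769/2, so price P = 381 - (1/2)·(769/2) = 755/4.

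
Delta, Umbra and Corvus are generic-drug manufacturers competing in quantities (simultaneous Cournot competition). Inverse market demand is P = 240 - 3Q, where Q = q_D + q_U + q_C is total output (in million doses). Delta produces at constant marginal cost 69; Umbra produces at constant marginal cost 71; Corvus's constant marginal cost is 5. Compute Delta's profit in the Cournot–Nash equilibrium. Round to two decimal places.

Delta's profit: π_D = (240 - 3Q)q_D - (69q_D). Setting ∂π_D/∂q_D = 0: 171 - 6q_D - 3(q_U + q_C) = 0.
Umbra's first-order condition: 169 - 6q_U - 3(q_D + q_C) = 0.
Corvus's profit: π_C = (240 - 3Q)q_C - (5q_C). Setting ∂π_C/∂q_C = 0: 235 - 6q_C - 3(q_D + q_U) = 0.
Summing all 3 equations gives 575 − 12Q = 0, hence Q = 575/12.
Back-substituting: q_D = (171 − 575/4)/3 = 109/12, q_U = (169 − 575/4)/3 = 101/12, q_C = (235 − 575/4)/3 = 365/12.
Price P = 240 - 3·(575/12) = 385/4.
Delta's profit: (385/4 - 69)·(109/12) = 247.5208.

247.52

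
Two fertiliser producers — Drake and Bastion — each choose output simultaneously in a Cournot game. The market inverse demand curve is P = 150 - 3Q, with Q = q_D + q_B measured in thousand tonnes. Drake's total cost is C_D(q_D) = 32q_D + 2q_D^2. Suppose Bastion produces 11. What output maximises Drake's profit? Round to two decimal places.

With the rival's output fixed at 11, Drake's profit is π_D = (150 - 3·11 - 3q_D)q_D - (32q_D + 2q_D²) = (117 - 3q_D)q_D - (32q_D + 2q_D²).
∂π_D/∂q_D = 85 - 10q_D = 0, so q_D = 17/2.

8.50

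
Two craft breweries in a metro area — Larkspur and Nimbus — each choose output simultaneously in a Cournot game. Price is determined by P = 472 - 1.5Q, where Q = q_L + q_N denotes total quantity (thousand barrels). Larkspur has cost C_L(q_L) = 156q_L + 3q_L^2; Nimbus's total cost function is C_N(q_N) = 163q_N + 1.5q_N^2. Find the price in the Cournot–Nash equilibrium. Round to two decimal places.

363.61

Larkspur's profit: π_L = (472 - 1.5Q)q_L - (156q_L + 3q_L²). Setting ∂π_L/∂q_L = 0: 316 - 9q_L - (3/2)(q_N) = 0.
Nimbus's first-order condition: 309 - 6q_N - (3/2)(q_L) = 0.
So q_L = (316 - (3/2)q_N)/9 and q_N = (309 - (3/2)q_L)/6.
Solving the pair: q_L = 1910/69, q_N = 44.5797.
Total output Q = 1662/23, so price P = 472 - (3/2)·(1662/23) = 363.6087.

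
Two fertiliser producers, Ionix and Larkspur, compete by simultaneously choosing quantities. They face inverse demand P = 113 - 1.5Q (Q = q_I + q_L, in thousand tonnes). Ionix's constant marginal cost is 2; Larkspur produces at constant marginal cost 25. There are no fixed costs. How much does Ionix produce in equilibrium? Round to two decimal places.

Ionix's profit: π_I = (113 - 1.5Q)q_I - (2q_I). Setting ∂π_I/∂q_I = 0: 111 - 3q_I - (3/2)(q_L) = 0.
Larkspur's first-order condition: 88 - 3q_L - (3/2)(q_I) = 0.
Best responses: q_I = (111 - (3/2)q_L)/3, q_L = (88 - (3/2)q_I)/3.
Solving the pair: q_I = 268/9, q_L = 130/9.

29.78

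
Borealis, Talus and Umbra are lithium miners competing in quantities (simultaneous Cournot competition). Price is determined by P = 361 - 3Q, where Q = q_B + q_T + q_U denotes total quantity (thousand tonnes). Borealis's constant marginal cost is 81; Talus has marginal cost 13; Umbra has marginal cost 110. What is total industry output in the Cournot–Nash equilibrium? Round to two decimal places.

73.25

Borealis's profit: π_B = (361 - 3Q)q_B - (81q_B). Setting ∂π_B/∂q_B = 0: 280 - 6q_B - 3(q_T + q_U) = 0.
Talus's first-order condition: 348 - 6q_T - 3(q_B + q_U) = 0.
Umbra's profit: π_U = (361 - 3Q)q_U - (110q_U). Setting ∂π_U/∂q_U = 0: 251 - 6q_U - 3(q_B + q_T) = 0.
Adding the 3 conditions: 879 − 6Q − 6Q = 0, i.e. Q = 293/4.
Back-substituting: q_B = (280 − 879/4)/3 = 241/12, q_T = (348 − 879/4)/3 = 171/4, q_U = (251 − 879/4)/3 = 125/12.
Total output Q = 241/12 + 171/4 + 125/12 = 293/4.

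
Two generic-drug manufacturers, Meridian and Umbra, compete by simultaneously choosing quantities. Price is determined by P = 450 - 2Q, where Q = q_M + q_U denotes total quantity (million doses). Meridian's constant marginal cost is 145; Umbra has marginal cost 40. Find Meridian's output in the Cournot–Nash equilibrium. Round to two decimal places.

Meridian's profit: π_M = (450 - 2Q)q_M - (145q_M). Setting ∂π_M/∂q_M = 0: 305 - 4q_M - 2(q_U) = 0.
Umbra's profit: π_U = (450 - 2Q)q_U - (40q_U). Setting ∂π_U/∂q_U = 0: 410 - 4q_U - 2(q_M) = 0.
Rearranging gives the reaction functions q_M = (305 - 2q_U)/4 and q_U = (410 - 2q_M)/4.
Solving the pair: q_M = 100/3, q_U = 515/6.

33.33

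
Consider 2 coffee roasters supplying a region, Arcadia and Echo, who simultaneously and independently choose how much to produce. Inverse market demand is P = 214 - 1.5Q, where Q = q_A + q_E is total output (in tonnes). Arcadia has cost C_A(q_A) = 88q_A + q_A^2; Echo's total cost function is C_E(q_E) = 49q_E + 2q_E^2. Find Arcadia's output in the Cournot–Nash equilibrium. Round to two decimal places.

19.37

Arcadia's profit: π_A = (214 - 1.5Q)q_A - (88q_A + q_A²). Setting ∂π_A/∂q_A = 0: 126 - 5q_A - (3/2)(q_E) = 0.
Echo's profit: π_E = (214 - 1.5Q)q_E - (49q_E + 2q_E²). Setting ∂π_E/∂q_E = 0: 165 - 7q_E - (3/2)(q_A) = 0.
Best responses: q_A = (126 - (3/2)q_E)/5, q_E = (165 - (3/2)q_A)/7.
Solving the pair: q_A = 19.3740, q_E = 19.4198.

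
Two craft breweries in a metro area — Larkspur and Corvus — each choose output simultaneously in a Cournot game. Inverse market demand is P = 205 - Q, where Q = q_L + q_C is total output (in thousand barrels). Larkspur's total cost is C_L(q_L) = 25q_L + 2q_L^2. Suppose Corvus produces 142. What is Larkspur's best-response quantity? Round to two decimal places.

With the rival's output fixed at 142, Larkspur's profit is π_L = (205 - 142 - q_L)q_L - (25q_L + 2q_L²) = (63 - q_L)q_L - (25q_L + 2q_L²).
∂π_L/∂q_L = 38 - 6q_L = 0, so q_L = 19/3.

6.33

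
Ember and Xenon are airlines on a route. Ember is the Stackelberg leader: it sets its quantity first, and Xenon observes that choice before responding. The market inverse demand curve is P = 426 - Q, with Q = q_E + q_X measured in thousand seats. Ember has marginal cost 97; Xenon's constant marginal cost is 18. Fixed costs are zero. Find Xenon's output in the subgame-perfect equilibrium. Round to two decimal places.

Solve by backward induction. Given q_E, the follower Xenon maximises π_X = (426 - q_E - q_X)q_X - 18q_X.
Setting the follower's marginal profit to zero, 408 - q_E - 2q_X = 0, i.e. q_X = (408 - q_E)/2.
Ember substitutes q_X(q_E) into its own profit: π_E = q_E(426 - q_E - (408 - q_E)/2) - 97q_E = (222 - (1/2)q_E)q_E - 97q_E.
Maximising: ∂π_E/∂q_E = 125 - q_E = 0, giving q_E = 125.
Then q_X = (408 - 125)/2 = 283/2.

141.50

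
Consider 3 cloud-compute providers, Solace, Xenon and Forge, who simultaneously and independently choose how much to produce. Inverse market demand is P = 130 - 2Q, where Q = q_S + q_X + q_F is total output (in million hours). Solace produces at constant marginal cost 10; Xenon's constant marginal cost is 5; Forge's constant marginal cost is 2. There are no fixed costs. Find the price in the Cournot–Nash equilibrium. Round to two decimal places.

Solace's profit: π_S = (130 - 2Q)q_S - (10q_S). Setting ∂π_S/∂q_S = 0: 120 - 4q_S - 2(q_X + q_F) = 0.
Xenon's profit: π_X = (130 - 2Q)q_X - (5q_X). Setting ∂π_X/∂q_X = 0: 125 - 4q_X - 2(q_S + q_F) = 0.
Forge's profit: π_F = (130 - 2Q)q_F - (2q_F). Setting ∂π_F/∂q_F = 0: 128 - 4q_F - 2(q_S + q_X) = 0.
Summing all 3 equations gives 373 − 8Q = 0, hence Q = 373/8.
Back-substituting: q_S = (120 − 373/4)/2 = 107/8, q_X = (125 − 373/4)/2 = 127/8, q_F = (128 − 373/4)/2 = 139/8.
Total output Q = 373/8, so price P = 130 - 2·(373/8) = 147/4.

36.75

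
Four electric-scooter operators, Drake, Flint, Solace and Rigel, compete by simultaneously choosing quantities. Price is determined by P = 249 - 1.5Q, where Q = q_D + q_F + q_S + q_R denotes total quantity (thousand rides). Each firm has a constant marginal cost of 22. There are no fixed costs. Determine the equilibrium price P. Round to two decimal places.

67.40

Each firm earns π_i = (249 - 1.5Q)q_i - 22q_i.
Setting ∂π_i/∂q_i = 0 with rivals' quantities fixed: 227 - 3q_i - (3/2)·Σ_{j≠i} q_j = 0.
With identical firms every q_j equals q_i, so Σ_{j≠i} q_j = 3q_i and 227 = (15/2)q_i, giving q_i = 454/15.
Total output Q = 1816/15, so price P = 249 - (3/2)·(1816/15) = 337/5.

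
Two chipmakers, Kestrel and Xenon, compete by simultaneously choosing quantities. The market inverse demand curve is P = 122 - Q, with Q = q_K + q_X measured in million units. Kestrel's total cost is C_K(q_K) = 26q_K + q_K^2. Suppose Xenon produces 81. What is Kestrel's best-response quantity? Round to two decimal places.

3.75

With the rival's output fixed at 81, Kestrel's profit is π_K = (122 - 81 - q_K)q_K - (26q_K + q_K²) = (41 - q_K)q_K - (26q_K + q_K²).
∂π_K/∂q_K = 15 - 4q_K = 0, so q_K = 15/4.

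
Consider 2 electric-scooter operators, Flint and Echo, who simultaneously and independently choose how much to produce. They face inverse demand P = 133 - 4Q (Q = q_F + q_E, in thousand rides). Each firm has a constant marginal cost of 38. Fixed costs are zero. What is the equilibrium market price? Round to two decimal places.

Each firm earns π_i = (133 - 4Q)q_i - 38q_i.
Setting ∂π_i/∂q_i = 0 with rivals' quantities fixed: 95 - 8q_i - 4q_j = 0.
By symmetry each firm produces the same amount; substituting q_j = q_i yields q_i = 95/12.
Total output Q = 95/6, so price P = 133 - 4·(95/6) = 209/3.

69.67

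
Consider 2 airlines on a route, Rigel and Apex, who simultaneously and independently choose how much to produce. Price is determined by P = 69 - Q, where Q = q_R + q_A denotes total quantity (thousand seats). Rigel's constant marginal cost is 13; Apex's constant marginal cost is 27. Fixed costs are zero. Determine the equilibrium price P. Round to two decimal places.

Rigel's profit: π_R = (69 - Q)q_R - (13q_R). Setting ∂π_R/∂q_R = 0: 56 - 2q_R - (q_A) = 0.
Apex's profit: π_A = (69 - Q)q_A - (27q_A). Setting ∂π_A/∂q_A = 0: 42 - 2q_A - (q_R) = 0.
Best responses: q_R = (56 - q_A)/2, q_A = (42 - q_R)/2.
Solving the pair: q_R = 70/3, q_A = 28/3.
Total output Q = 98/3, so price P = 69 - 98/3 = 109/3.

36.33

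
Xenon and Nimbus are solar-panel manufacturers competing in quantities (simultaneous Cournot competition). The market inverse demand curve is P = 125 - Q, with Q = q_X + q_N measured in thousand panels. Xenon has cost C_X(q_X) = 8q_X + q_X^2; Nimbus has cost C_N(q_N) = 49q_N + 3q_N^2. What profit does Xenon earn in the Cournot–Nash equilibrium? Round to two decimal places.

Xenon's profit: π_X = (125 - Q)q_X - (8q_X + q_X²). Setting ∂π_X/∂q_X = 0: 117 - 4q_X - (q_N) = 0.
Nimbus's first-order condition: 76 - 8q_N - (q_X) = 0.
Rearranging gives the reaction functions q_X = (117 - q_N)/4 and q_N = (76 - q_X)/8.
Substituting one into the other gives q_X = 860/31 and q_N = 187/31.
Price P = 125 - 1047/31 = 91.2258.
Xenon's profit: 91.2258·(860/31) - 8·(860/31) - (860/31)² = 1539.2300.

1539.23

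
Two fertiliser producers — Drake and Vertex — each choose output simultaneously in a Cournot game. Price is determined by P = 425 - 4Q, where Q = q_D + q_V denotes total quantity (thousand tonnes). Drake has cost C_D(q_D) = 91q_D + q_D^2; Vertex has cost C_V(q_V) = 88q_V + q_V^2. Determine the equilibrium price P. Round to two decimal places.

Drake's profit: π_D = (425 - 4Q)q_D - (91q_D + q_D²). Setting ∂π_D/∂q_D = 0: 334 - 10q_D - 4(q_V) = 0.
Vertex's first-order condition: 337 - 10q_V - 4(q_D) = 0.
Rearranging gives the reaction functions q_D = (334 - 4q_V)/10 and q_V = (337 - 4q_D)/10.
Solving the pair: q_D = 166/7, q_V = 339/14.
Total output Q = 671/14, so price P = 425 - 4·(671/14) = 1633/7.

233.29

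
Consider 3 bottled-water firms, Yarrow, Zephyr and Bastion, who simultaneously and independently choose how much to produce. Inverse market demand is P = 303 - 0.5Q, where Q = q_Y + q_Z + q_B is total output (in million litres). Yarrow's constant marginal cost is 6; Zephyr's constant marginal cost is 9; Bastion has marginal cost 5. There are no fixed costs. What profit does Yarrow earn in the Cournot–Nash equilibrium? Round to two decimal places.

11175.13

Yarrow's profit: π_Y = (303 - 0.5Q)q_Y - (6q_Y). Setting ∂π_Y/∂q_Y = 0: 297 - q_Y - (1/2)(q_Z + q_B) = 0.
Zephyr's first-order condition: 294 - q_Z - (1/2)(q_Y + q_B) = 0.
Bastion's profit: π_B = (303 - 0.5Q)q_B - (5q_B). Setting ∂π_B/∂q_B = 0: 298 - q_B - (1/2)(q_Y + q_Z) = 0.
Adding the 3 conditions: 889 − Q − Q = 0, i.e. Q = 889/2.
Back-substituting: q_Y = (297 − 889/4)/(1/2) = 299/2, q_Z = (294 − 889/4)/(1/2) = 287/2, q_B = (298 − 889/4)/(1/2) = 303/2.
Price P = 303 - (1/2)·(889/2) = 323/4.
Yarrow's profit: (323/4 - 6)·(299/2) = 11175.1250.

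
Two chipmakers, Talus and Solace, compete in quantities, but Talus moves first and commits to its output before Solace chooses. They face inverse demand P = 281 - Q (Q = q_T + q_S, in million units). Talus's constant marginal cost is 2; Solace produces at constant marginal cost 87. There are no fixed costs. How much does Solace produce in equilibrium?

6

Solve by backward induction. Given q_T, the follower Solace maximises π_S = (281 - q_T - q_S)q_S - 87q_S.
Setting the follower's marginal profit to zero, 194 - q_T - 2q_S = 0, i.e. q_S = (194 - q_T)/2.
The leader anticipates this reaction. Substituting into P = 281 - Q gives P = 184 - (1/2)q_T, so π_T = (184 - (1/2)q_T)q_T - 2q_T.
Maximising: ∂π_T/∂q_T = 182 - q_T = 0, giving q_T = 182.
Then q_S = (194 - 182)/2 = 6.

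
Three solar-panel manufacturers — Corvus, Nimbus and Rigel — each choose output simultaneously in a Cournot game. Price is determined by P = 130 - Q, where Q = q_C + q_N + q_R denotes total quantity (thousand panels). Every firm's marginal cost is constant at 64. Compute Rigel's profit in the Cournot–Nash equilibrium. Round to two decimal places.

Each firm earns π_i = (130 - Q)q_i - 64q_i.
Setting ∂π_i/∂q_i = 0 with rivals' quantities fixed: 66 - 2q_i - Σ_{j≠i} q_j = 0.
With identical firms every q_j equals q_i, so Σ_{j≠i} q_j = 2q_i and 66 = 4q_i, giving q_i = 33/2.
Price P = 130 - 99/2 = 161/2.
Rigel's profit: (161/2 - 64)·(33/2) = 1089/4.

272.25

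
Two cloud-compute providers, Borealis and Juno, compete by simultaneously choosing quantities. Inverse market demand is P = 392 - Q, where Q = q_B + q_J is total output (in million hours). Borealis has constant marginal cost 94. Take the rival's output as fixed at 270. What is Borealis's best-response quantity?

With the rival's output fixed at 270, Borealis's profit is π_B = (392 - 270 - q_B)q_B - (94q_B) = (122 - q_B)q_B - (94q_B).
∂π_B/∂q_B = 28 - 2q_B = 0, so q_B = 14.

14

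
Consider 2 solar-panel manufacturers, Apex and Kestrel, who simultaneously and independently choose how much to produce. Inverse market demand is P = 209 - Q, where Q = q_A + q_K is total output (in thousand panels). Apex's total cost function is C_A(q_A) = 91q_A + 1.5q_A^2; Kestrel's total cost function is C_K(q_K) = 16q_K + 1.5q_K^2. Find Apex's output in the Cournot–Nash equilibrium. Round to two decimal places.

16.54

Apex's profit: π_A = (209 - Q)q_A - (91q_A + (3/2)q_A²). Setting ∂π_A/∂q_A = 0: 118 - 5q_A - (q_K) = 0.
Kestrel's profit: π_K = (209 - Q)q_K - (16q_K + (3/2)q_K²). Setting ∂π_K/∂q_K = 0: 193 - 5q_K - (q_A) = 0.
So q_A = (118 - q_K)/5 and q_K = (193 - q_A)/5.
Solving the pair: q_A = 397/24, q_K = 847/24.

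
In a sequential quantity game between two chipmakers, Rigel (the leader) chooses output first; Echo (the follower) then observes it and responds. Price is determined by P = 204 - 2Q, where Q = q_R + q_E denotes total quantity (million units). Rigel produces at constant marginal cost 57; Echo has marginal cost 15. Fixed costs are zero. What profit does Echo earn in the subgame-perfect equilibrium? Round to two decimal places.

The follower Echo best-responds to any q_R: π_E = (204 - 2Q)q_E - 15q_E.
∂π_E/∂q_E = 189 - 2q_R - 4q_E = 0 gives the reaction function q_E = (189 - 2q_R)/4.
Rigel substitutes q_E(q_R) into its own profit: π_R = q_R(204 - 2q_R - (189 - 2q_R)/2) - 57q_R = (219/2 - q_R)q_R - 57q_R.
Maximising: ∂π_R/∂q_R = 105/2 - 2q_R = 0, giving q_R = 105/4.
Then q_E = (189 - 2·(105/4))/4 = 273/8.
Price P = 204 - 2·(483/8) = 333/4.
Echo's profit: (333/4 - 15)·(273/8) = 2329.0313.

2329.03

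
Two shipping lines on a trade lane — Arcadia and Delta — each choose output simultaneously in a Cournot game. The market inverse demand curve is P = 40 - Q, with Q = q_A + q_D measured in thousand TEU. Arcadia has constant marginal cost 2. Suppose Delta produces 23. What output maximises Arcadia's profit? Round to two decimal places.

7.50

With the rival's output fixed at 23, Arcadia's profit is π_A = (40 - 23 - q_A)q_A - (2q_A) = (17 - q_A)q_A - (2q_A).
∂π_A/∂q_A = 15 - 2q_A = 0, so q_A = 15/2.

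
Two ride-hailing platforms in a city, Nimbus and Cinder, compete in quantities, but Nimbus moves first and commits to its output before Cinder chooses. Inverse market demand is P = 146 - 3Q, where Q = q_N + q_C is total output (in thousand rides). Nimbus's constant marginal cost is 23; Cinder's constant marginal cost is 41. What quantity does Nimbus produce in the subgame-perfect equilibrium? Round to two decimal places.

23.50

Solve by backward induction. Given q_N, the follower Cinder maximises π_C = (146 - 3q_N - 3q_C)q_C - 41q_C.
Setting the follower's marginal profit to zero, 105 - 3q_N - 6q_C = 0, i.e. q_C = (105 - 3q_N)/6.
The leader anticipates this reaction. Substituting into P = 146 - 3Q gives P = 187/2 - (3/2)q_N, so π_N = (187/2 - (3/2)q_N)q_N - 23q_N.
Maximising: ∂π_N/∂q_N = 141/2 - 3q_N = 0, giving q_N = 47/2.
Then q_C = (105 - 3·(47/2))/6 = 23/4.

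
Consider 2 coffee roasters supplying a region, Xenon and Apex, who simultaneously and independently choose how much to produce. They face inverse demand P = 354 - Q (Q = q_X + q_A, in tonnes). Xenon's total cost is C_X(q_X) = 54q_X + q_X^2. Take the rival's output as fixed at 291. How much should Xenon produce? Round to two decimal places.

2.25

With the rival's output fixed at 291, Xenon's profit is π_X = (354 - 291 - q_X)q_X - (54q_X + q_X²) = (63 - q_X)q_X - (54q_X + q_X²).
∂π_X/∂q_X = 9 - 4q_X = 0, so q_X = 9/4.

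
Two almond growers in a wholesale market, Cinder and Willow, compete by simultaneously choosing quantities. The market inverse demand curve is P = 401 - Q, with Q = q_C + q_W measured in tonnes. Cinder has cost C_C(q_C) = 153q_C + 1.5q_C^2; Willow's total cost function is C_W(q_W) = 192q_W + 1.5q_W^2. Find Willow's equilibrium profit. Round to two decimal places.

2756.98

Cinder's profit: π_C = (401 - Q)q_C - (153q_C + (3/2)q_C²). Setting ∂π_C/∂q_C = 0: 248 - 5q_C - (q_W) = 0.
Willow's profit: π_W = (401 - Q)q_W - (192q_W + (3/2)q_W²). Setting ∂π_W/∂q_W = 0: 209 - 5q_W - (q_C) = 0.
Best responses: q_C = (248 - q_W)/5, q_W = (209 - q_C)/5.
Solving the pair: q_C = 1031/24, q_W = 797/24.
Price P = 401 - 457/6 = 1949/6.
Willow's profit: (1949/6)·(797/24) - 192·(797/24) - (3/2)(797/24)² = 2756.9835.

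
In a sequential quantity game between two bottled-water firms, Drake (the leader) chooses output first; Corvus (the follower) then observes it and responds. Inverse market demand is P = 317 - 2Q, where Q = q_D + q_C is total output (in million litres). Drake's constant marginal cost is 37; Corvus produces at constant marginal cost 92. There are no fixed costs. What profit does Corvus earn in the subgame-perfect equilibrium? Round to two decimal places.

Solve by backward induction. Given q_D, the follower Corvus maximises π_C = (317 - 2q_D - 2q_C)q_C - 92q_C.
Setting the follower's marginal profit to zero, 225 - 2q_D - 4q_C = 0, i.e. q_C = (225 - 2q_D)/4.
Drake substitutes q_C(q_D) into its own profit: π_D = q_D(317 - 2q_D - (225 - 2q_D)/2) - 37q_D = (409/2 - q_D)q_D - 37q_D.
The leader's first-order condition 335/2 - 2q_D = 0 yields q_D = 335/4.
Then q_C = (225 - 2·(335/4))/4 = 115/8.
Price P = 317 - 2·(785/8) = 483/4.
Corvus's profit: (483/4 - 92)·(115/8) = 413.2813.

413.28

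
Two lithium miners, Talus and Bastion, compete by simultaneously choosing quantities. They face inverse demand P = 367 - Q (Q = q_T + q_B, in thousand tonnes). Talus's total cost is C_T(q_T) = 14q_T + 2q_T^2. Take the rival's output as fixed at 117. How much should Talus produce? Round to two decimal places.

With the rival's output fixed at 117, Talus's profit is π_T = (367 - 117 - q_T)q_T - (14q_T + 2q_T²) = (250 - q_T)q_T - (14q_T + 2q_T²).
∂π_T/∂q_T = 236 - 6q_T = 0, so q_T = 118/3.

39.33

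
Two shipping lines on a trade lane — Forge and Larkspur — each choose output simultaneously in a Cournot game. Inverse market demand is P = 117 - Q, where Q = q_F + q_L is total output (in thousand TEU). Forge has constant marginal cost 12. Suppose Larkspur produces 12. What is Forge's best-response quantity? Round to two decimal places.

46.50

With the rival's output fixed at 12, Forge's profit is π_F = (117 - 12 - q_F)q_F - (12q_F) = (105 - q_F)q_F - (12q_F).
∂π_F/∂q_F = 93 - 2q_F = 0, so q_F = 93/2.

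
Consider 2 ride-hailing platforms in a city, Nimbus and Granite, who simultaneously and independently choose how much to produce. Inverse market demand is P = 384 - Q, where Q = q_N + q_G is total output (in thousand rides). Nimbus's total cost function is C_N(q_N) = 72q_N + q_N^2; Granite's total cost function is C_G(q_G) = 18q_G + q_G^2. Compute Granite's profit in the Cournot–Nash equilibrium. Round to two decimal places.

Nimbus's profit: π_N = (384 - Q)q_N - (72q_N + q_N²). Setting ∂π_N/∂q_N = 0: 312 - 4q_N - (q_G) = 0.
Granite's profit: π_G = (384 - Q)q_G - (18q_G + q_G²). Setting ∂π_G/∂q_G = 0: 366 - 4q_G - (q_N) = 0.
Rearranging gives the reaction functions q_N = (312 - q_G)/4 and q_G = (366 - q_N)/4.
Substituting one into the other gives q_N = 294/5 and q_G = 384/5.
Price P = 384 - 678/5 = 1242/5.
Granite's profit: (1242/5)·(384/5) - 18·(384/5) - (384/5)² = 11796.4800.

11796.48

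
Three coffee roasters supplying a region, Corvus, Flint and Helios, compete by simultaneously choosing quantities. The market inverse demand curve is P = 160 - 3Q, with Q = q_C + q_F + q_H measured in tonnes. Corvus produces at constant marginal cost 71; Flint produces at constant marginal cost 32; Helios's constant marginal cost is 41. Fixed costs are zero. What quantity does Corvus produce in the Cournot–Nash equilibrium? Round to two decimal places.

1.67

Corvus's profit: π_C = (160 - 3Q)q_C - (71q_C). Setting ∂π_C/∂q_C = 0: 89 - 6q_C - 3(q_F + q_H) = 0.
Flint's first-order condition: 128 - 6q_F - 3(q_C + q_H) = 0.
Helios's profit: π_H = (160 - 3Q)q_H - (41q_H). Setting ∂π_H/∂q_H = 0: 119 - 6q_H - 3(q_C + q_F) = 0.
Adding the 3 first-order conditions: 336 − 12Q = 0, so Q = 28.
Back-substituting: q_C = (89 − 84)/3 = 5/3, q_F = (128 − 84)/3 = 44/3, q_H = (119 − 84)/3 = 35/3.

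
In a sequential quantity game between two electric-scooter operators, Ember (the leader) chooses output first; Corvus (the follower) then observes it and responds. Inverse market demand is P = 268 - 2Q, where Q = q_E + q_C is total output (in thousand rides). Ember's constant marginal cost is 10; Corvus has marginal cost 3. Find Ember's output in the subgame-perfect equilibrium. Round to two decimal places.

The follower Corvus best-responds to any q_E: π_C = (268 - 2Q)q_C - 3q_C.
Follower FOC: 265 - 2q_E - 4q_C = 0, so q_C(q_E) = (265 - 2q_E)/4.
Ember substitutes q_C(q_E) into its own profit: π_E = q_E(268 - 2q_E - (265 - 2q_E)/2) - 10q_E = (271/2 - q_E)q_E - 10q_E.
Maximising: ∂π_E/∂q_E = 251/2 - 2q_E = 0, giving q_E = 251/4.
Then q_C = (265 - 2·(251/4))/4 = 279/8.

62.75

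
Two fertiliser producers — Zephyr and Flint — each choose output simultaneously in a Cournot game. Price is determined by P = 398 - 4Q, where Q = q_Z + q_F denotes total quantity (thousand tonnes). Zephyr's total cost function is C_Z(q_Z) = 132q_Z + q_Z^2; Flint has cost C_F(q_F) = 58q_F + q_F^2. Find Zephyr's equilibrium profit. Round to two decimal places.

Zephyr's profit: π_Z = (398 - 4Q)q_Z - (132q_Z + q_Z²). Setting ∂π_Z/∂q_Z = 0: 266 - 10q_Z - 4(q_F) = 0.
Flint's first-order condition: 340 - 10q_F - 4(q_Z) = 0.
Rearranging gives the reaction functions q_Z = (266 - 4q_F)/10 and q_F = (340 - 4q_Z)/10.
Substituting one into the other gives q_Z = 325/21 and q_F = 584/21.
Price P = 398 - 4·(303/7) = 1574/7.
Zephyr's profit: (1574/7)·(325/21) - 132·(325/21) - (325/21)² = 1197.5624.

1197.56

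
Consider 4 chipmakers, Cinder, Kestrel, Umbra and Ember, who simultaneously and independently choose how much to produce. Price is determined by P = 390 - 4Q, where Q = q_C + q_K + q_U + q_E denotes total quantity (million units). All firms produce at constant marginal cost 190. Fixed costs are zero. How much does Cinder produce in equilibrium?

Each firm earns π_i = (390 - 4Q)q_i - 190q_i.
Setting ∂π_i/∂q_i = 0 with rivals' quantities fixed: 200 - 8q_i - 4·Σ_{j≠i} q_j = 0.
By symmetry each firm produces the same amount; substituting Σ_{j≠i} q_j = 3q_i yields q_i = 200/20 = 10.

10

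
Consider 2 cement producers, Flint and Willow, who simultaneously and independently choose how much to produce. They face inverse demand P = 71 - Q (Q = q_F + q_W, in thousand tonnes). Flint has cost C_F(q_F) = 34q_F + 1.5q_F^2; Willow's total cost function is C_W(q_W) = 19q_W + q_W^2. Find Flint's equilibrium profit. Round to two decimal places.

63.82

Flint's profit: π_F = (71 - Q)q_F - (34q_F + (3/2)q_F²). Setting ∂π_F/∂q_F = 0: 37 - 5q_F - (q_W) = 0.
Willow's profit: π_W = (71 - Q)q_W - (19q_W + q_W²). Setting ∂π_W/∂q_W = 0: 52 - 4q_W - (q_F) = 0.
Best responses: q_F = (37 - q_W)/5, q_W = (52 - q_F)/4.
Substituting one into the other gives q_F = 96/19 and q_W = 223/19.
Price P = 71 - 319/19 = 1030/19.
Flint's profit: (1030/19)·(96/19) - 34·(96/19) - (3/2)(96/19)² = 63.8227.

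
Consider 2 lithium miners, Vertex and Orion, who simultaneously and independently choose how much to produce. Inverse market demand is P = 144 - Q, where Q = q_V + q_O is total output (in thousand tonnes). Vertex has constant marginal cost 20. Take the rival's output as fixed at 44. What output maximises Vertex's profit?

40

With the rival's output fixed at 44, Vertex's profit is π_V = (144 - 44 - q_V)q_V - (20q_V) = (100 - q_V)q_V - (20q_V).
∂π_V/∂q_V = 80 - 2q_V = 0, so q_V = 40.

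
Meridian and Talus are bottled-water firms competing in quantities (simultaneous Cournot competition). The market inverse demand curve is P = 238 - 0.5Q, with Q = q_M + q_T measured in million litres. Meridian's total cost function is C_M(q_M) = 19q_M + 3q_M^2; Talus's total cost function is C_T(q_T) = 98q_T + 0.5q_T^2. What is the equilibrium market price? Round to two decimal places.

Meridian's profit: π_M = (238 - 0.5Q)q_M - (19q_M + 3q_M²). Setting ∂π_M/∂q_M = 0: 219 - 7q_M - (1/2)(q_T) = 0.
Talus's profit: π_T = (238 - 0.5Q)q_T - (98q_T + (1/2)q_T²). Setting ∂π_T/∂q_T = 0: 140 - 2q_T - (1/2)(q_M) = 0.
So q_M = (219 - (1/2)q_T)/7 and q_T = (140 - (1/2)q_M)/2.
Solving the pair: q_M = 1472/55, q_T = 63.3091.
Total output Q = 90.0727, so price P = 238 - (1/2)·90.0727 = 192.9636.

192.96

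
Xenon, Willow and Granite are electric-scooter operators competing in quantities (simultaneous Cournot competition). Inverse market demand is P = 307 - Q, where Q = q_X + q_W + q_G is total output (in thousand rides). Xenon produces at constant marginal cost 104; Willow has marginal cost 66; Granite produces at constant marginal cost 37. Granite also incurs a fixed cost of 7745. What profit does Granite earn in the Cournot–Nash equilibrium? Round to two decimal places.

627.25

Xenon's profit: π_X = (307 - Q)q_X - (104q_X). Setting ∂π_X/∂q_X = 0: 203 - 2q_X - (q_W + q_G) = 0.
Willow's profit: π_W = (307 - Q)q_W - (66q_W). Setting ∂π_W/∂q_W = 0: 241 - 2q_W - (q_X + q_G) = 0.
Granite's first-order condition: 270 - 2q_G - (q_X + q_W) = 0.
Adding the 3 conditions: 714 − 2Q − 2Q = 0, i.e. Q = 357/2.
Back-substituting: q_X = (203 − 357/2) = 49/2, q_W = (241 − 357/2) = 125/2, q_G = (270 − 357/2) = 183/2.
Price P = 307 - 357/2 = 257/2.
Granite's profit: (257/2 - 37)·(183/2) - 7745 = 627.2500.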